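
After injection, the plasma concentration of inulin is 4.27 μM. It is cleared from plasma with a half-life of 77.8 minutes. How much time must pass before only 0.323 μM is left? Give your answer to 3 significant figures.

Fraction remaining = 0.323/4.27 ≈ 0.075644.
n = log₂(4.27/0.323) = ln(13.22)/ln 2 ≈ 3.7246 half-lives.
t = n × t½ = 3.7246 × 77.8 ≈ 289.78 minutes.

290 minutes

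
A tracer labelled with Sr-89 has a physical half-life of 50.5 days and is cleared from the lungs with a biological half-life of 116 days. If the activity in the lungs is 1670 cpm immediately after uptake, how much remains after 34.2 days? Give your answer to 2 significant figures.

1/t_eff = 1/t_phys + 1/t_biol = 1/50.5 + 1/116 = 0.028423 per day.
t_eff = 50.5 × 116 / (50.5 + 116) ≈ 35.183 days.
Remaining = 1670 × (1/2)^(34.2/35.183) = 1670 × (1/2)^0.97206 ≈ 851.33 cpm.

850 cpm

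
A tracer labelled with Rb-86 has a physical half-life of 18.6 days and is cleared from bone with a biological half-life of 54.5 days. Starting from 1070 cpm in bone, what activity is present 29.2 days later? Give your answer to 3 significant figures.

1/t_eff = 1/t_phys + 1/t_biol = 1/18.6 + 1/54.5 = 0.072112 per day.
t_eff = 18.6 × 54.5 / (18.6 + 54.5) ≈ 13.867 days.
Remaining = 1070 × (1/2)^(29.2/13.867) = 1070 × (1/2)^2.1057 ≈ 248.61 cpm.

249 cpm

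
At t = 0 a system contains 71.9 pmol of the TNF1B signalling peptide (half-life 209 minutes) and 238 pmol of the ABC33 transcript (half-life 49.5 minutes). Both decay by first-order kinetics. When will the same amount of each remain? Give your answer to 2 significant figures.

110 minutes

Set 71.9·(1/2)^(t/209) = 238·(1/2)^(t/49.5).
Taking log₂: log₂(71.9/238) = t·(1/209 − 1/49.5).
log₂(0.3021) = -1.7269; 1/209 − 1/49.5 = -0.015417.
t = -1.7269 / -0.015417 ≈ 112.01 minutes.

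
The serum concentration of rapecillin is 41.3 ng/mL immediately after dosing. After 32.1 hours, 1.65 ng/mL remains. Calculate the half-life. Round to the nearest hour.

7 hours

A/A₀ = 1.65/41.3 ≈ 0.039952.
n = log₂(25.03) ≈ 4.6456 half-lives elapsed in 32.1 hours.
t½ = 32.1/4.6456 ≈ 6.9098 hours.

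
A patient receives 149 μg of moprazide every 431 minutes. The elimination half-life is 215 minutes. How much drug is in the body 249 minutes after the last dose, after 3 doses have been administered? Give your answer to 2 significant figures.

The 3 doses were given 1111, 680, 249 minutes ago.
Total = 149·(1/2)^(1111/215) + 149·(1/2)^(680/215) + 149·(1/2)^(249/215)
      = 4.146 + 16.638 + 66.765 ≈ 87.549 μg.

88 μg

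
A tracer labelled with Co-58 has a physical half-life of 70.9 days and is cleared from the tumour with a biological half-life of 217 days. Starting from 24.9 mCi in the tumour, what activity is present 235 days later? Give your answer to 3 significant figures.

1/t_eff = 1/t_phys + 1/t_biol = 1/70.9 + 1/217 = 0.018713 per day.
t_eff = 70.9 × 217 / (70.9 + 217) ≈ 53.44 days.
Remaining = 24.9 × (1/2)^(235/53.44) = 24.9 × (1/2)^4.3975 ≈ 1.1815 mCi.

1.18 mCi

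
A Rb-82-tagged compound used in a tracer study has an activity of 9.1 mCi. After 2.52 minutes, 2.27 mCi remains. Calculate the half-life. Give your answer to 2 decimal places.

A/A₀ = 2.27/9.1 ≈ 0.24945.
n = log₂(4.0088) ≈ 2.0032 half-lives elapsed in 2.52 minutes.
t½ = 2.52/2.0032 ≈ 1.258 minutes.

1.26 minutes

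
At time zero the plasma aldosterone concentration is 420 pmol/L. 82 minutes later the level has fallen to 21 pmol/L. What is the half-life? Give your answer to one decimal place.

19.0 minutes

A/A₀ = 21/420 ≈ 0.05.
n = log₂(20) ≈ 4.3219 half-lives elapsed in 82 minutes.
t½ = 82/4.3219 ≈ 18.973 minutes.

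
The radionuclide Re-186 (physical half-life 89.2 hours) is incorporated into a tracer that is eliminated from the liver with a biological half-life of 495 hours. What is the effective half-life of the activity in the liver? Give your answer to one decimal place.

75.6 hours

1/t_eff = 1/t_phys + 1/t_biol = 1/89.2 + 1/495 = 0.013231 per hour.
t_eff = 89.2 × 495 / (89.2 + 495) ≈ 75.58 hours.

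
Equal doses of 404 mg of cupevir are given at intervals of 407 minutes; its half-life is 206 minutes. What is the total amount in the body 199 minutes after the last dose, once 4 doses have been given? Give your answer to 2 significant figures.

280 mg

The 4 doses were given 1420, 1013, 606, 199 minutes ago.
Total = 404·(1/2)^(1420/206) + 404·(1/2)^(1013/206) + 404·(1/2)^(606/206) + 404·(1/2)^(199/206)
      = 3.3988 + 13.368 + 52.581 + 206.81 ≈ 276.16 mg.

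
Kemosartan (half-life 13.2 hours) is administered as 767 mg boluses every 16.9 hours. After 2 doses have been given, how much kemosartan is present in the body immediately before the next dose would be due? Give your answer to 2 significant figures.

450 mg

The 2 doses were given 33.8, 16.9 hours ago.
Total = 767·(1/2)^(33.8/13.2) + 767·(1/2)^(16.9/13.2)
      = 130.01 + 315.78 ≈ 445.79 mg.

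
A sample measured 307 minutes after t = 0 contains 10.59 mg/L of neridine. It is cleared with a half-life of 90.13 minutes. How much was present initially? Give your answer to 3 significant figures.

Number of half-lives elapsed: n = 307/90.13 ≈ 3.4062.
A₀ = A × 2^n = 10.59 × 2^3.4062 = 10.59 × 10.601 ≈ 112.27 mg/L.

112 mg/L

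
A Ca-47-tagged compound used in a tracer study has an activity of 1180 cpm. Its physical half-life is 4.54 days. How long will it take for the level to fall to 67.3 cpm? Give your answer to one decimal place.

Fraction remaining = 67.3/1180 ≈ 0.057034.
n = log₂(1180/67.3) = ln(17.533)/ln 2 ≈ 4.132 half-lives.
t = n × t½ = 4.132 × 4.54 ≈ 18.759 days.

18.8 days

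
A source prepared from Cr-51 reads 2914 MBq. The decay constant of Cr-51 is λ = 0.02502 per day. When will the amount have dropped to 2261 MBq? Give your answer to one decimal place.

t½ = ln 2 / λ = 0.69315 / 0.02502 ≈ 27.704 days.
Fraction remaining = 2261/2914 ≈ 0.77591.
n = log₂(2914/2261) = ln(1.2888)/ln 2 ≈ 0.36604 half-lives.
t = n × t½ = 0.36604 × 27.704 ≈ 10.141 days.

10.1 days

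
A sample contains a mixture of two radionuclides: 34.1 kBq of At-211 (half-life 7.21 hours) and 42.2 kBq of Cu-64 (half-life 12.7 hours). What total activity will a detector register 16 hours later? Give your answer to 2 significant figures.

At-211: 34.1 × (1/2)^(16/7.21) = 34.1 × (1/2)^2.2191 ≈ 7.3236 kBq.
Cu-64: 42.2 × (1/2)^(16/12.7) = 42.2 × (1/2)^1.2598 ≈ 17.622 kBq.
Total = 7.3236 + 17.622 ≈ 24.946 kBq.

25 kBq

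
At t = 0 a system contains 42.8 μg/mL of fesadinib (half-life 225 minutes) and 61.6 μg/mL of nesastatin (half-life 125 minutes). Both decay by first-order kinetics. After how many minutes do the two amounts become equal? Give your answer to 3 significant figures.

148 minutes

Set 42.8·(1/2)^(t/225) = 61.6·(1/2)^(t/125).
Taking log₂: log₂(42.8/61.6) = t·(1/225 − 1/125).
log₂(0.69481) = -0.52532; 1/225 − 1/125 = -0.0035556.
t = -0.52532 / -0.0035556 ≈ 147.75 minutes.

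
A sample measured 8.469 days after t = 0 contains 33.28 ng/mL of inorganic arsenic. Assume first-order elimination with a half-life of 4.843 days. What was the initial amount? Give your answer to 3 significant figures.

Number of half-lives elapsed: n = 8.469/4.843 ≈ 1.7487.
A₀ = A × 2^n = 33.28 × 2^1.7487 = 33.28 × 3.3606 ≈ 111.84 ng/mL.

112 ng/mL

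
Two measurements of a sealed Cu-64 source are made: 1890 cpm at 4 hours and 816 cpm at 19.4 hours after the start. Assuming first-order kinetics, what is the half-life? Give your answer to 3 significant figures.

12.7 hours

Over Δt = 19.4 − 4 = 15.4 hours, the level fell by a factor of 1890/816 ≈ 2.3162.
n = log₂(2.3162) ≈ 1.2117 half-lives, so t½ = 15.4/1.2117 ≈ 12.709 hours.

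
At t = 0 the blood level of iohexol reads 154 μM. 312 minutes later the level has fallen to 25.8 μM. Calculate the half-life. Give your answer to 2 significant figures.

A/A₀ = 25.8/154 ≈ 0.16753.
n = log₂(5.969) ≈ 2.5775 half-lives elapsed in 312 minutes.
t½ = 312/2.5775 ≈ 121.05 minutes.

120 minutes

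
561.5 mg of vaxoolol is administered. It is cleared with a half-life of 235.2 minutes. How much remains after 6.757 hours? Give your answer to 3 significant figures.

Convert the elapsed time: 6.757 hours = 405.42 minutes.
Number of half-lives: n = 405.42/235.2 ≈ 1.7237.
Remaining = 561.5 × (1/2)^1.7237 = 561.5 × 0.30277 ≈ 170 mg.

170 mg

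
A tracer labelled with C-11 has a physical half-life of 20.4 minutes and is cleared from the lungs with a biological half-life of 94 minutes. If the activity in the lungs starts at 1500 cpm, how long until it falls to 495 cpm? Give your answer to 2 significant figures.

27 minutes

1/t_eff = 1/t_phys + 1/t_biol = 1/20.4 + 1/94 = 0.059658 per minute.
t_eff = 20.4 × 94 / (20.4 + 94) ≈ 16.762 minutes.
n = log₂(1500/495) ≈ 1.5995; t = 1.5995 × 16.762 ≈ 26.811 minutes.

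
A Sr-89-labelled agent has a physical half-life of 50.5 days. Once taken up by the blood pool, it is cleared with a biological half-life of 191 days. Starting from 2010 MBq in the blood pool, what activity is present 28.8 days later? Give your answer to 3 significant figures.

1/t_eff = 1/t_phys + 1/t_biol = 1/50.5 + 1/191 = 0.025038 per day.
t_eff = 50.5 × 191 / (50.5 + 191) ≈ 39.94 days.
Remaining = 2010 × (1/2)^(28.8/39.94) = 2010 × (1/2)^0.72108 ≈ 1219.4 MBq.

1220 MBq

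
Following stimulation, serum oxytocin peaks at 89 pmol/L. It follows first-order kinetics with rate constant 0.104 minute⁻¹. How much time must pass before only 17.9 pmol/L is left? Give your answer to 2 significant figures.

15 minutes

t½ = ln 2 / λ = 0.69315 / 0.104 ≈ 6.6649 minutes.
Fraction remaining = 17.9/89 ≈ 0.20112.
n = log₂(89/17.9) = ln(4.9721)/ln 2 ≈ 2.3138 half-lives.
t = n × t½ = 2.3138 × 6.6649 ≈ 15.421 minutes.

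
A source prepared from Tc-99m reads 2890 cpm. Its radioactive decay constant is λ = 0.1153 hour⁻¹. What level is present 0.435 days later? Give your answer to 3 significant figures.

867 cpm

t½ = ln 2 / λ = 0.69315 / 0.1153 ≈ 6.0117 hours.
Convert the elapsed time: 0.435 days = 10.44 hours.
Number of half-lives: n = 10.44/6.0117 ≈ 1.7366.
Remaining = 2890 × (1/2)^1.7366 = 2890 × 0.30007 ≈ 867.21 cpm.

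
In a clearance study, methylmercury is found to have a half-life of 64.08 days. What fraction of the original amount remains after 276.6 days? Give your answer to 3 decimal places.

n = 276.6/64.08 ≈ 4.3165 half-lives.
Fraction remaining = (1/2)^4.3165 ≈ 0.050189.

0.050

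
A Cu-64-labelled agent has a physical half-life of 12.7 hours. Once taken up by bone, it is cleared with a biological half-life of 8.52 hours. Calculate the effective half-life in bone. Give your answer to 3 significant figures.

5.10 hours

1/t_eff = 1/t_phys + 1/t_biol = 1/12.7 + 1/8.52 = 0.19611 per hour.
t_eff = 12.7 × 8.52 / (12.7 + 8.52) ≈ 5.0992 hours.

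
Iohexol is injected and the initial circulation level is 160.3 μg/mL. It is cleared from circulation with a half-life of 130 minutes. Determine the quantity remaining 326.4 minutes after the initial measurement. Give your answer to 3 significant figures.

28.1 μg/mL

Number of half-lives: n = 326.4/130 ≈ 2.5108.
Remaining = 160.3 × (1/2)^2.5108 = 160.3 × 0.17546 ≈ 28.127 μg/mL.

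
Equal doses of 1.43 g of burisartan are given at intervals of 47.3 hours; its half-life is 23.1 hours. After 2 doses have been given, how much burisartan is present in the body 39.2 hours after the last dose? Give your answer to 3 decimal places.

0.548 g

The 2 doses were given 86.5, 39.2 hours ago.
Total = 1.43·(1/2)^(86.5/23.1) + 1.43·(1/2)^(39.2/23.1)
      = 0.10668 + 0.44106 ≈ 0.54774 g.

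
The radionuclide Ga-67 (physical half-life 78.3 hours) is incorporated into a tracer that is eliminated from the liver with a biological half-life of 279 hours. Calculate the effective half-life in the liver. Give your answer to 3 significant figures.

61.1 hours

1/t_eff = 1/t_phys + 1/t_biol = 1/78.3 + 1/279 = 0.016356 per hour.
t_eff = 78.3 × 279 / (78.3 + 279) ≈ 61.141 hours.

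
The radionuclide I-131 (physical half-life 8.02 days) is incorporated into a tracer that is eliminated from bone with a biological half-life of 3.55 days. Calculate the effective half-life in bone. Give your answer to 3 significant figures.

1/t_eff = 1/t_phys + 1/t_biol = 1/8.02 + 1/3.55 = 0.40638 per day.
t_eff = 8.02 × 3.55 / (8.02 + 3.55) ≈ 2.4608 days.

2.46 days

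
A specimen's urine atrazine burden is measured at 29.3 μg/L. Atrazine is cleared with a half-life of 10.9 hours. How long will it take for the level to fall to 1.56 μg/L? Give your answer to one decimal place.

Fraction remaining = 1.56/29.3 ≈ 0.053242.
n = log₂(29.3/1.56) = ln(18.782)/ln 2 ≈ 4.2313 half-lives.
t = n × t½ = 4.2313 × 10.9 ≈ 46.121 hours.

46.1 hours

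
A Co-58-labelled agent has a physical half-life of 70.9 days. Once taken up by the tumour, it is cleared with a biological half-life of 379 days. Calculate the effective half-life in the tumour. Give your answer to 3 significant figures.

1/t_eff = 1/t_phys + 1/t_biol = 1/70.9 + 1/379 = 0.016743 per day.
t_eff = 70.9 × 379 / (70.9 + 379) ≈ 59.727 days.

59.7 days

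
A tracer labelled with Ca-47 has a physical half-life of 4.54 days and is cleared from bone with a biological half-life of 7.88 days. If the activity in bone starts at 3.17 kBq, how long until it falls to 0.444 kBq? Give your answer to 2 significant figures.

1/t_eff = 1/t_phys + 1/t_biol = 1/4.54 + 1/7.88 = 0.34717 per day.
t_eff = 4.54 × 7.88 / (4.54 + 7.88) ≈ 2.8805 days.
n = log₂(3.17/0.444) ≈ 2.8359; t = 2.8359 × 2.8805 ≈ 8.1685 days.

8.2 days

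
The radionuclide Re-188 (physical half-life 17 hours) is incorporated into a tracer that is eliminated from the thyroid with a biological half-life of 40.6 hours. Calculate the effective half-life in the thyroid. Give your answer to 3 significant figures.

12.0 hours

1/t_eff = 1/t_phys + 1/t_biol = 1/17 + 1/40.6 = 0.083454 per hour.
t_eff = 17 × 40.6 / (17 + 40.6) ≈ 11.983 hours.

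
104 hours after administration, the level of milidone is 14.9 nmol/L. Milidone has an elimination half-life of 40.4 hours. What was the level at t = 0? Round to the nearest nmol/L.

89 nmol/L

Number of half-lives elapsed: n = 104/40.4 ≈ 2.5743.
A₀ = A × 2^n = 14.9 × 2^2.5743 = 14.9 × 5.9556 ≈ 88.739 nmol/L.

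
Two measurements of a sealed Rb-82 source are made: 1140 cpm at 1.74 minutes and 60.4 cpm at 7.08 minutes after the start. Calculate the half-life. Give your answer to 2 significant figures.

1.3 minutes

Over Δt = 7.08 − 1.74 = 5.34 minutes, the level fell by a factor of 1140/60.4 ≈ 18.874.
n = log₂(18.874) ≈ 4.2383 half-lives, so t½ = 5.34/4.2383 ≈ 1.2599 minutes.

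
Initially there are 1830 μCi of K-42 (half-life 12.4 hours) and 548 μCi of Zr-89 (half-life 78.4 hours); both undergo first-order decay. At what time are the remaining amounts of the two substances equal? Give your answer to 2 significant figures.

26 hours

Set 1830·(1/2)^(t/12.4) = 548·(1/2)^(t/78.4).
Taking log₂: log₂(1830/548) = t·(1/12.4 − 1/78.4).
log₂(3.3394) = 1.7396; 1/12.4 − 1/78.4 = 0.06789.
t = 1.7396 / 0.06789 ≈ 25.624 hours.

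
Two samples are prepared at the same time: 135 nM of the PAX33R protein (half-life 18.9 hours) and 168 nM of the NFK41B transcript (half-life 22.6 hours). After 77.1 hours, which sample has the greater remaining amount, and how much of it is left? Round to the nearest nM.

NFK41B transcript, 16 nM

PAX33R protein: 135 × (1/2)^4.0794 ≈ 7.9859 nM.
NFK41B transcript: 168 × (1/2)^3.4115 ≈ 15.789 nM.
NFK41B transcript has more remaining, at ≈ 15.789 nM.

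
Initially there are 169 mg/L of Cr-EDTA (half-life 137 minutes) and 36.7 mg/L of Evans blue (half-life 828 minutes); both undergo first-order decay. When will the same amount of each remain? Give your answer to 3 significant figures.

362 minutes

Set 169·(1/2)^(t/137) = 36.7·(1/2)^(t/828).
Taking log₂: log₂(169/36.7) = t·(1/137 − 1/828).
log₂(4.6049) = 2.2032; 1/137 − 1/828 = 0.0060915.
t = 2.2032 / 0.0060915 ≈ 361.68 minutes.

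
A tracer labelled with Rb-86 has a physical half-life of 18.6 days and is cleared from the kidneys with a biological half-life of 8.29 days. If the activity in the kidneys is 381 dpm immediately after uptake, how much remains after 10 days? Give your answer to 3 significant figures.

1/t_eff = 1/t_phys + 1/t_biol = 1/18.6 + 1/8.29 = 0.17439 per day.
t_eff = 18.6 × 8.29 / (18.6 + 8.29) ≈ 5.7343 days.
Remaining = 381 × (1/2)^(10/5.7343) = 381 × (1/2)^1.7439 ≈ 113.75 dpm.

114 dpm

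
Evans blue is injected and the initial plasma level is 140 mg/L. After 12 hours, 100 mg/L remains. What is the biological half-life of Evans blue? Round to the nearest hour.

25 hours

A/A₀ = 100/140 ≈ 0.71429.
n = log₂(1.4) ≈ 0.48543 half-lives elapsed in 12 hours.
t½ = 12/0.48543 ≈ 24.721 hours.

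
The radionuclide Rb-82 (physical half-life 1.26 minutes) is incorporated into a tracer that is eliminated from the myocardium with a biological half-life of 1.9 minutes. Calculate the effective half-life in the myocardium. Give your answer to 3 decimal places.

1/t_eff = 1/t_phys + 1/t_biol = 1/1.26 + 1/1.9 = 1.32 per minute.
t_eff = 1.26 × 1.9 / (1.26 + 1.9) ≈ 0.75759 minutes.

0.758 minutes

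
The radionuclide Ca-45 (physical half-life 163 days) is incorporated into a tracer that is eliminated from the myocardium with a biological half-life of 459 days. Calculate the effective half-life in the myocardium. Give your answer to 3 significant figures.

1/t_eff = 1/t_phys + 1/t_biol = 1/163 + 1/459 = 0.0083136 per day.
t_eff = 163 × 459 / (163 + 459) ≈ 120.28 days.

120 days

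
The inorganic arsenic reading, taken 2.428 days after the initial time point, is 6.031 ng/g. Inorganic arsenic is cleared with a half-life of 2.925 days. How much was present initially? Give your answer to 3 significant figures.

Number of half-lives elapsed: n = 2.428/2.925 ≈ 0.83009.
A₀ = A × 2^n = 6.031 × 2^0.83009 = 6.031 × 1.7778 ≈ 10.722 ng/g.

10.7 ng/g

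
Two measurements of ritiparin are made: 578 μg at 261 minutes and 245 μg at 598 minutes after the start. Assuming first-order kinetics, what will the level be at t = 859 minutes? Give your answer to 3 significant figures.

Over Δt = 598 − 261 = 337 minutes, the level fell by a factor of 578/245 ≈ 2.3592.
n = log₂(2.3592) ≈ 1.2383 half-lives, so t½ = 337/1.2383 ≈ 272.15 minutes.
From t = 598 to t = 859: 245 × (1/2)^((859−598)/272.15) ≈ 126.03 μg.

126 μg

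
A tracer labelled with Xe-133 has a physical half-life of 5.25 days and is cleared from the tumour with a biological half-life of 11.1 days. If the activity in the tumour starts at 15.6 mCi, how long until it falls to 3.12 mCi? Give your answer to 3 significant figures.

8.28 days

1/t_eff = 1/t_phys + 1/t_biol = 1/5.25 + 1/11.1 = 0.28057 per day.
t_eff = 5.25 × 11.1 / (5.25 + 11.1) ≈ 3.5642 days.
n = log₂(15.6/3.12) ≈ 2.3219; t = 2.3219 × 3.5642 ≈ 8.2759 days.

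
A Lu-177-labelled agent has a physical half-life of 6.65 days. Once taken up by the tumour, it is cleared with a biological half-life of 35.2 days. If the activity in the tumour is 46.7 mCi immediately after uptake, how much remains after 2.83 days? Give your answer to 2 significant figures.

33 mCi

1/t_eff = 1/t_phys + 1/t_biol = 1/6.65 + 1/35.2 = 0.17879 per day.
t_eff = 6.65 × 35.2 / (6.65 + 35.2) ≈ 5.5933 days.
Remaining = 46.7 × (1/2)^(2.83/5.5933) = 46.7 × (1/2)^0.50596 ≈ 32.886 mCi.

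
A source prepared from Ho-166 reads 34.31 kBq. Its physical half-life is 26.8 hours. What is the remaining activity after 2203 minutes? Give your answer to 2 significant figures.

13 kBq

Convert the elapsed time: 2203 minutes = 36.7167 hours.
Number of half-lives: n = 36.7167/26.8 ≈ 1.37.
Remaining = 34.31 × (1/2)^1.37 = 34.31 × 0.38688 ≈ 13.274 kBq.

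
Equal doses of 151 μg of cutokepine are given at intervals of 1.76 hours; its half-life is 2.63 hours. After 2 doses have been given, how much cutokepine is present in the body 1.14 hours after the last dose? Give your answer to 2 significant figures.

The 2 doses were given 2.9, 1.14 hours ago.
Total = 151·(1/2)^(2.9/2.63) + 151·(1/2)^(1.14/2.63)
      = 70.314 + 111.81 ≈ 182.13 μg.

180 μg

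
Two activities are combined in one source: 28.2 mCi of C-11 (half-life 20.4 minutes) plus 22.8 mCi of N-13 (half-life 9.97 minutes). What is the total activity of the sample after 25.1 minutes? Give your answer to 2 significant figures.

C-11: 28.2 × (1/2)^(25.1/20.4) = 28.2 × (1/2)^1.2304 ≈ 12.019 mCi.
N-13: 22.8 × (1/2)^(25.1/9.97) = 22.8 × (1/2)^2.5176 ≈ 3.9818 mCi.
Total = 12.019 + 3.9818 ≈ 16.001 mCi.

16 mCi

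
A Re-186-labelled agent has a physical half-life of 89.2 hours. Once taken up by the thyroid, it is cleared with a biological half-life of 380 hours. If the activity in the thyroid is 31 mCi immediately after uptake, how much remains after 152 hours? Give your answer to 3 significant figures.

1/t_eff = 1/t_phys + 1/t_biol = 1/89.2 + 1/380 = 0.013842 per hour.
t_eff = 89.2 × 380 / (89.2 + 380) ≈ 72.242 hours.
Remaining = 31 × (1/2)^(152/72.242) = 31 × (1/2)^2.104 ≈ 7.2108 mCi.

7.21 mCi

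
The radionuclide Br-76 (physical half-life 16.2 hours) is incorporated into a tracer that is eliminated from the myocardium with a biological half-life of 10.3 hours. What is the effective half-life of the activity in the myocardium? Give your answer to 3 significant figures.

1/t_eff = 1/t_phys + 1/t_biol = 1/16.2 + 1/10.3 = 0.15882 per hour.
t_eff = 16.2 × 10.3 / (16.2 + 10.3) ≈ 6.2966 hours.

6.30 hours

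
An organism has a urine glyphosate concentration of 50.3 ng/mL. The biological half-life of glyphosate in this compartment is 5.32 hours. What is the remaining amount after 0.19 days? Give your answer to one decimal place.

27.8 ng/mL

Convert the elapsed time: 0.19 days = 4.56 hours.
Number of half-lives: n = 4.56/5.32 ≈ 0.85714.
Remaining = 50.3 × (1/2)^0.85714 = 50.3 × 0.55204 ≈ 27.768 ng/mL.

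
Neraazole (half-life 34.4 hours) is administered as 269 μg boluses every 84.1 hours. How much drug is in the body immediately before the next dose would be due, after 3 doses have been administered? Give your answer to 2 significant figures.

60 μg

The 3 doses were given 252.3, 168.2, 84.1 hours ago.
Total = 269·(1/2)^(252.3/34.4) + 269·(1/2)^(168.2/34.4) + 269·(1/2)^(84.1/34.4)
      = 1.6669 + 9.0752 + 49.409 ≈ 60.151 μg.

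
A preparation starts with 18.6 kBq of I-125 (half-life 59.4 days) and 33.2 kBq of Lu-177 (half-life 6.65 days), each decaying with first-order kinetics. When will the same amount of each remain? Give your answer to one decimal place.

6.3 days

Set 18.6·(1/2)^(t/59.4) = 33.2·(1/2)^(t/6.65).
Taking log₂: log₂(18.6/33.2) = t·(1/59.4 − 1/6.65).
log₂(0.56024) = -0.83588; 1/59.4 − 1/6.65 = -0.13354.
t = -0.83588 / -0.13354 ≈ 6.2594 days.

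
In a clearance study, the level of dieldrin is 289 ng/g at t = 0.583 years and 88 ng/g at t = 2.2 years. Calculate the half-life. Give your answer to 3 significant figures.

0.943 years

Over Δt = 2.2 − 0.583 = 1.617 years, the level fell by a factor of 289/88 ≈ 3.2841.
n = log₂(3.2841) ≈ 1.7155 half-lives, so t½ = 1.617/1.7155 ≈ 0.94259 years.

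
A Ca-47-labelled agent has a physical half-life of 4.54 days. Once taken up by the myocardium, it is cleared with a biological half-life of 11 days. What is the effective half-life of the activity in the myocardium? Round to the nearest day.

1/t_eff = 1/t_phys + 1/t_biol = 1/4.54 + 1/11 = 0.31117 per day.
t_eff = 4.54 × 11 / (4.54 + 11) ≈ 3.2136 days.

3 days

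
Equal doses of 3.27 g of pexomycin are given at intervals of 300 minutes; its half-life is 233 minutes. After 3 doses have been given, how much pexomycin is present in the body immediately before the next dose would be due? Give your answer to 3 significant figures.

The 3 doses were given 900, 600, 300 minutes ago.
Total = 3.27·(1/2)^(900/233) + 3.27·(1/2)^(600/233) + 3.27·(1/2)^(300/233)
      = 0.22479 + 0.54874 + 1.3395 ≈ 2.1131 g.

2.11 g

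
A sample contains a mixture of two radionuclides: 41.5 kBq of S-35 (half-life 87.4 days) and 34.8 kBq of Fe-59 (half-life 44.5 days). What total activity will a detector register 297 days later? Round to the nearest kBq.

4 kBq

S-35: 41.5 × (1/2)^(297/87.4) = 41.5 × (1/2)^3.3982 ≈ 3.9364 kBq.
Fe-59: 34.8 × (1/2)^(297/44.5) = 34.8 × (1/2)^6.6742 ≈ 0.34077 kBq.
Total = 3.9364 + 0.34077 ≈ 4.2771 kBq.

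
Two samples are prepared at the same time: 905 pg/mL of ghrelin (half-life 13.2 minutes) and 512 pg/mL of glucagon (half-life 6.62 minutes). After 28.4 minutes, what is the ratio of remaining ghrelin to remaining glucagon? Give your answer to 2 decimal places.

ghrelin: 905 × (1/2)^(28.4/13.2) = 905 × (1/2)^2.1515 ≈ 203.69 pg/mL.
glucagon: 512 × (1/2)^(28.4/6.62) = 512 × (1/2)^4.29 ≈ 26.172 pg/mL.
Ratio ≈ 203.69 / 26.172 ≈ 7.7828.

7.78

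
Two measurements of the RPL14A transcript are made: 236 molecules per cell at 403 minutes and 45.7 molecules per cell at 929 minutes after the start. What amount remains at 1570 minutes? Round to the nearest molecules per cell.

Over Δt = 929 − 403 = 526 minutes, the level fell by a factor of 236/45.7 ≈ 5.1641.
n = log₂(5.1641) ≈ 2.3685 half-lives, so t½ = 526/2.3685 ≈ 222.08 minutes.
From t = 929 to t = 1570: 45.7 × (1/2)^((1570−929)/222.08) ≈ 6.1807 molecules per cell.

6 molecules per cell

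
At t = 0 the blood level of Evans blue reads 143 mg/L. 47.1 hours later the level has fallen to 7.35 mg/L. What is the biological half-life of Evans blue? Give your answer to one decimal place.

A/A₀ = 7.35/143 ≈ 0.051399.
n = log₂(19.456) ≈ 4.2821 half-lives elapsed in 47.1 hours.
t½ = 47.1/4.2821 ≈ 10.999 hours.

11.0 hours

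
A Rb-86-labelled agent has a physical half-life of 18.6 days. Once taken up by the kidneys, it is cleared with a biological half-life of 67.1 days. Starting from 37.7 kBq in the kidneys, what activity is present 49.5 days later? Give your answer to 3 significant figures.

3.57 kBq

1/t_eff = 1/t_phys + 1/t_biol = 1/18.6 + 1/67.1 = 0.068667 per day.
t_eff = 18.6 × 67.1 / (18.6 + 67.1) ≈ 14.563 days.
Remaining = 37.7 × (1/2)^(49.5/14.563) = 37.7 × (1/2)^3.399 ≈ 3.5739 kBq.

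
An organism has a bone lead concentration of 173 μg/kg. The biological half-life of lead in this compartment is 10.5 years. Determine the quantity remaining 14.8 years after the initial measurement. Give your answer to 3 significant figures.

Number of half-lives: n = 14.8/10.5 ≈ 1.4095.
Remaining = 173 × (1/2)^1.4095 = 173 × 0.37644 ≈ 65.123 μg/kg.

65.1 μg/kg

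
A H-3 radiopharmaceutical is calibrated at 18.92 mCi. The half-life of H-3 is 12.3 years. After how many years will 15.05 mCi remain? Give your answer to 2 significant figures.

4.1 years

Fraction remaining = 15.05/18.92 ≈ 0.79545.
n = log₂(18.92/15.05) = ln(1.2571)/ln 2 ≈ 0.33015 half-lives.
t = n × t½ = 0.33015 × 12.3 ≈ 4.0608 years.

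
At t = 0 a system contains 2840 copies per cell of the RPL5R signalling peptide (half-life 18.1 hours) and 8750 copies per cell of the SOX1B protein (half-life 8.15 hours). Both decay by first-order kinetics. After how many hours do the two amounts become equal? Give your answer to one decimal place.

24.1 hours

Set 2840·(1/2)^(t/18.1) = 8750·(1/2)^(t/8.15).
Taking log₂: log₂(2840/8750) = t·(1/18.1 − 1/8.15).
log₂(0.32457) = -1.6234; 1/18.1 − 1/8.15 = -0.067451.
t = -1.6234 / -0.067451 ≈ 24.068 hours.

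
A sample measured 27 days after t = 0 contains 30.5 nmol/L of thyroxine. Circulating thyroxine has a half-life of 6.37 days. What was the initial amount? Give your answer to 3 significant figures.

Number of half-lives elapsed: n = 27/6.37 ≈ 4.2386.
A₀ = A × 2^n = 30.5 × 2^4.2386 = 30.5 × 18.878 ≈ 575.77 nmol/L.

576 nmol/L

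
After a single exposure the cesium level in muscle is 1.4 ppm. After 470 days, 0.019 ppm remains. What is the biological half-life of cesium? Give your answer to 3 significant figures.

A/A₀ = 0.019/1.4 ≈ 0.013571.
n = log₂(73.684) ≈ 6.2033 half-lives elapsed in 470 days.
t½ = 470/6.2033 ≈ 75.766 days.

75.8 days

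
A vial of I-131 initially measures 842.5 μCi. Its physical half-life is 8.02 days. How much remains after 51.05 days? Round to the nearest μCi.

Number of half-lives: n = 51.05/8.02 ≈ 6.3653.
Remaining = 842.5 × (1/2)^6.3653 = 842.5 × 0.012129 ≈ 10.219 μCi.

10 μCi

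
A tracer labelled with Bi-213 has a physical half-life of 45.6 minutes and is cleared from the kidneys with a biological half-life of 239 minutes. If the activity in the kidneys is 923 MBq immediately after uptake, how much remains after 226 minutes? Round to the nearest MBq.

1/t_eff = 1/t_phys + 1/t_biol = 1/45.6 + 1/239 = 0.026114 per minute.
t_eff = 45.6 × 239 / (45.6 + 239) ≈ 38.294 minutes.
Remaining = 923 × (1/2)^(226/38.294) = 923 × (1/2)^5.9017 ≈ 15.438 MBq.

15 MBq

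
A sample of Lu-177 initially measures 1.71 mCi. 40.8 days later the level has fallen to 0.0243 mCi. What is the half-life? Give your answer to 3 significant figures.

A/A₀ = 0.0243/1.71 ≈ 0.014211.
n = log₂(70.37) ≈ 6.1369 half-lives elapsed in 40.8 days.
t½ = 40.8/6.1369 ≈ 6.6483 days.

6.65 days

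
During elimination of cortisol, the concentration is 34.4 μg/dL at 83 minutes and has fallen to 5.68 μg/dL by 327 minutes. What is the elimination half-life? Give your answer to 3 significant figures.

93.9 minutes

Over Δt = 327 − 83 = 244 minutes, the level fell by a factor of 34.4/5.68 ≈ 6.0563.
n = log₂(6.0563) ≈ 2.5984 half-lives, so t½ = 244/2.5984 ≈ 93.902 minutes.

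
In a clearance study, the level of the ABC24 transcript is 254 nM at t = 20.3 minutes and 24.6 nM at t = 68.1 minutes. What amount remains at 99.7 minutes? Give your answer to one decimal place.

5.3 nM

Over Δt = 68.1 − 20.3 = 47.8 minutes, the level fell by a factor of 254/24.6 ≈ 10.325.
n = log₂(10.325) ≈ 3.3681 half-lives, so t½ = 47.8/3.3681 ≈ 14.192 minutes.
From t = 68.1 to t = 99.7: 24.6 × (1/2)^((99.7−68.1)/14.192) ≈ 5.256 nM.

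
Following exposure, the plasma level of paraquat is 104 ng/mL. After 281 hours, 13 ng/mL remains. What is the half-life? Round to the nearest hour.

94 hours

A/A₀ = 13/104 ≈ 0.125.
n = log₂(8) ≈ 3 half-lives elapsed in 281 hours.
t½ = 281/3 ≈ 93.667 hours.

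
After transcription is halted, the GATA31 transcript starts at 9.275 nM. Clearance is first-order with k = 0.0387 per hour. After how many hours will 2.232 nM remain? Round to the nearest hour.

t½ = ln 2 / k = 0.69315 / 0.0387 ≈ 17.911 hours.
Fraction remaining = 2.232/9.275 ≈ 0.24065.
n = log₂(9.275/2.232) = ln(4.1555)/ln 2 ≈ 2.055 half-lives.
t = n × t½ = 2.055 × 17.911 ≈ 36.807 hours.

37 hours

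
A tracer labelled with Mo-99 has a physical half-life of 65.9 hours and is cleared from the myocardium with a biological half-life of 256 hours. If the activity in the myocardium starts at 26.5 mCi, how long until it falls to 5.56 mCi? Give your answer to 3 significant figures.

1/t_eff = 1/t_phys + 1/t_biol = 1/65.9 + 1/256 = 0.019081 per hour.
t_eff = 65.9 × 256 / (65.9 + 256) ≈ 52.409 hours.
n = log₂(26.5/5.56) ≈ 2.2528; t = 2.2528 × 52.409 ≈ 118.07 hours.

118 hours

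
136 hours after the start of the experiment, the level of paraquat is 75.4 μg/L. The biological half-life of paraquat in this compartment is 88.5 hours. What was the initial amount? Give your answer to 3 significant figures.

Number of half-lives elapsed: n = 136/88.5 ≈ 1.5367.
A₀ = A × 2^n = 75.4 × 2^1.5367 = 75.4 × 2.9013 ≈ 218.76 μg/L.

219 μg/L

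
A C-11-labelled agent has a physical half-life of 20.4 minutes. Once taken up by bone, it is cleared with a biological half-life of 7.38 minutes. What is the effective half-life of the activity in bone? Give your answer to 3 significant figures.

5.42 minutes

1/t_eff = 1/t_phys + 1/t_biol = 1/20.4 + 1/7.38 = 0.18452 per minute.
t_eff = 20.4 × 7.38 / (20.4 + 7.38) ≈ 5.4194 minutes.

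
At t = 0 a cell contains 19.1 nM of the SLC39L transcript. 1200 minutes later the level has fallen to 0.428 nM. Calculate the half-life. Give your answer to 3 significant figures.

219 minutes

A/A₀ = 0.428/19.1 ≈ 0.022408.
n = log₂(44.626) ≈ 5.4798 half-lives elapsed in 1200 minutes.
t½ = 1200/5.4798 ≈ 218.99 minutes.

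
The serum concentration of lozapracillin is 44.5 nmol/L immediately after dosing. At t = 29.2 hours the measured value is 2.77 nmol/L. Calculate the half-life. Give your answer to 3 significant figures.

7.29 hours

A/A₀ = 2.77/44.5 ≈ 0.062247.
n = log₂(16.065) ≈ 4.0058 half-lives elapsed in 29.2 hours.
t½ = 29.2/4.0058 ≈ 7.2893 hours.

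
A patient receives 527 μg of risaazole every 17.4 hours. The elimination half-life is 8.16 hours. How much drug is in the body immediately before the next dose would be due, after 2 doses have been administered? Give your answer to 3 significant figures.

148 μg

The 2 doses were given 34.8, 17.4 hours ago.
Total = 527·(1/2)^(34.8/8.16) + 527·(1/2)^(17.4/8.16)
      = 27.416 + 120.2 ≈ 147.62 μg.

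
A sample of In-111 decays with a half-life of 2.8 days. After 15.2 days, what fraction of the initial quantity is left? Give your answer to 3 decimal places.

n = 15.2/2.8 ≈ 5.4286 half-lives.
Fraction remaining = (1/2)^5.4286 ≈ 0.023219.

0.023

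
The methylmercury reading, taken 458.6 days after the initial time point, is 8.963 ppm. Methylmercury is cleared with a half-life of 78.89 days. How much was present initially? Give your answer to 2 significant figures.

Number of half-lives elapsed: n = 458.6/78.89 ≈ 5.8132.
A₀ = A × 2^n = 8.963 × 2^5.8132 = 8.963 × 56.226 ≈ 503.95 ppm.

500 ppm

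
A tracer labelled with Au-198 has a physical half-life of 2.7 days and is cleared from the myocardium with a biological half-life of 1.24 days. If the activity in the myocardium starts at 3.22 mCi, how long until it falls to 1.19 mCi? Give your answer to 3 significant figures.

1.22 days

1/t_eff = 1/t_phys + 1/t_biol = 1/2.7 + 1/1.24 = 1.1768 per day.
t_eff = 2.7 × 1.24 / (2.7 + 1.24) ≈ 0.84975 days.
n = log₂(3.22/1.19) ≈ 1.4361; t = 1.4361 × 0.84975 ≈ 1.2203 days.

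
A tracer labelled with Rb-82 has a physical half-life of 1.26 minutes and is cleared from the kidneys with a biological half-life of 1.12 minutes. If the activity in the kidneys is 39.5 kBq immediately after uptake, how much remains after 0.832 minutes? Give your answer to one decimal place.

14.9 kBq

1/t_eff = 1/t_phys + 1/t_biol = 1/1.26 + 1/1.12 = 1.6865 per minute.
t_eff = 1.26 × 1.12 / (1.26 + 1.12) ≈ 0.59294 minutes.
Remaining = 39.5 × (1/2)^(0.832/0.59294) = 39.5 × (1/2)^1.4032 ≈ 14.935 kBq.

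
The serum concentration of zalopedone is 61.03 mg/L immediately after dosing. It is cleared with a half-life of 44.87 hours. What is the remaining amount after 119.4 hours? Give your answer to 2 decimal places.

9.65 mg/L

Number of half-lives: n = 119.4/44.87 ≈ 2.661.
Remaining = 61.03 × (1/2)^2.661 = 61.03 × 0.15811 ≈ 9.6493 mg/L.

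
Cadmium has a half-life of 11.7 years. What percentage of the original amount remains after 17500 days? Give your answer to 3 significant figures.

5.84%

17500 days = 47.9452 years.
n = 47.9452/11.7 ≈ 4.0979 half-lives.
Fraction remaining = (1/2)^4.0979 ≈ 0.0584, i.e. 5.84%.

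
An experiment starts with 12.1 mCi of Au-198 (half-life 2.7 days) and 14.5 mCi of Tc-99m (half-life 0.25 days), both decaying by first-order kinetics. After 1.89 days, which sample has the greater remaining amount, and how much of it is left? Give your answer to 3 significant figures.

Au-198: 12.1 × (1/2)^0.7 ≈ 7.4484 mCi.
Tc-99m: 14.5 × (1/2)^7.56 ≈ 0.076839 mCi.
Au-198 has more remaining, at ≈ 7.4484 mCi.

Au-198, 7.45 mCi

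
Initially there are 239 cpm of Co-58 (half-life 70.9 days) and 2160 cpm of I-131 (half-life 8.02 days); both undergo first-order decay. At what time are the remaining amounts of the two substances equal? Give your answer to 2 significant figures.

29 days

Set 239·(1/2)^(t/70.9) = 2160·(1/2)^(t/8.02).
Taking log₂: log₂(239/2160) = t·(1/70.9 − 1/8.02).
log₂(0.11065) = -3.1759; 1/70.9 − 1/8.02 = -0.11058.
t = -3.1759 / -0.11058 ≈ 28.72 days.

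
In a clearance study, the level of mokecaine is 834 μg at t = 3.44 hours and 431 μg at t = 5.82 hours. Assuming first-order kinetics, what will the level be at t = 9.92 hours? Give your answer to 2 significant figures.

Over Δt = 5.82 − 3.44 = 2.38 hours, the level fell by a factor of 834/431 ≈ 1.935.
n = log₂(1.935) ≈ 0.95236 half-lives, so t½ = 2.38/0.95236 ≈ 2.4991 hours.
From t = 5.82 to t = 9.92: 431 × (1/2)^((9.92−5.82)/2.4991) ≈ 138.23 μg.

140 μg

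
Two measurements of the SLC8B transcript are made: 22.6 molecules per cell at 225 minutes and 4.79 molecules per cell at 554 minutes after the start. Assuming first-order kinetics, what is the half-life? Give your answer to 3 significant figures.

Over Δt = 554 − 225 = 329 minutes, the level fell by a factor of 22.6/4.79 ≈ 4.7182.
n = log₂(4.7182) ≈ 2.2382 half-lives, so t½ = 329/2.2382 ≈ 146.99 minutes.

147 minutes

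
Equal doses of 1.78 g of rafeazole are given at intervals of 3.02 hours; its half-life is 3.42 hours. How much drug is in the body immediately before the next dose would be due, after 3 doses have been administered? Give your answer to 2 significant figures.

The 3 doses were given 9.06, 6.04, 3.02 hours ago.
Total = 1.78·(1/2)^(9.06/3.42) + 1.78·(1/2)^(6.04/3.42) + 1.78·(1/2)^(3.02/3.42)
      = 0.28376 + 0.52333 + 0.96516 ≈ 1.7723 g.

1.8 g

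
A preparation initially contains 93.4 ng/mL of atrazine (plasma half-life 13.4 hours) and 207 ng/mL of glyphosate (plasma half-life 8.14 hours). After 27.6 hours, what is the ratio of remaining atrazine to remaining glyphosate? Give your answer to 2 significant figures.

1.1

atrazine: 93.4 × (1/2)^(27.6/13.4) = 93.4 × (1/2)^2.0597 ≈ 22.403 ng/mL.
glyphosate: 207 × (1/2)^(27.6/8.14) = 207 × (1/2)^3.3907 ≈ 19.737 ng/mL.
Ratio ≈ 22.403 / 19.737 ≈ 1.1351.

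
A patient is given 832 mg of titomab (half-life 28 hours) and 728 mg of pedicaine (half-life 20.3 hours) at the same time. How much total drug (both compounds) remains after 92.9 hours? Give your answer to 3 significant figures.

titomab: 832 × (1/2)^(92.9/28) = 832 × (1/2)^3.3179 ≈ 83.435 mg.
pedicaine: 728 × (1/2)^(92.9/20.3) = 728 × (1/2)^4.5764 ≈ 30.515 mg.
Total = 83.435 + 30.515 ≈ 113.95 mg.

114 mg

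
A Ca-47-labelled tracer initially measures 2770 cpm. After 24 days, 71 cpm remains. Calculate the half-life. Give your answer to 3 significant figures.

4.54 days

A/A₀ = 71/2770 ≈ 0.025632.
n = log₂(39.014) ≈ 5.2859 half-lives elapsed in 24 days.
t½ = 24/5.2859 ≈ 4.5404 days.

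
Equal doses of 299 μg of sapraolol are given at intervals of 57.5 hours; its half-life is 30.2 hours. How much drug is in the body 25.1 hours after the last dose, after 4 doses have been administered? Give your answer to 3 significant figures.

228 μg

The 4 doses were given 197.6, 140.1, 82.6, 25.1 hours ago.
Total = 299·(1/2)^(197.6/30.2) + 299·(1/2)^(140.1/30.2) + 299·(1/2)^(82.6/30.2) + 299·(1/2)^(25.1/30.2)
      = 3.2064 + 12 + 44.908 + 168.07 ≈ 228.18 μg.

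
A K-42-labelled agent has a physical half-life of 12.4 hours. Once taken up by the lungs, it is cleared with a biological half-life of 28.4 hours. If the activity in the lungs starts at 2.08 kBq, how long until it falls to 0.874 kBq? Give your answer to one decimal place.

1/t_eff = 1/t_phys + 1/t_biol = 1/12.4 + 1/28.4 = 0.11586 per hour.
t_eff = 12.4 × 28.4 / (12.4 + 28.4) ≈ 8.6314 hours.
n = log₂(2.08/0.874) ≈ 1.2509; t = 1.2509 × 8.6314 ≈ 10.797 hours.

10.8 hours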